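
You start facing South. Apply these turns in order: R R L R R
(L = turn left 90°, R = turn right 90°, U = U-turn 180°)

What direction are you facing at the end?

Answer: Final heading: East

Derivation:
Start: South
  R (right (90° clockwise)) -> West
  R (right (90° clockwise)) -> North
  L (left (90° counter-clockwise)) -> West
  R (right (90° clockwise)) -> North
  R (right (90° clockwise)) -> East
Final: East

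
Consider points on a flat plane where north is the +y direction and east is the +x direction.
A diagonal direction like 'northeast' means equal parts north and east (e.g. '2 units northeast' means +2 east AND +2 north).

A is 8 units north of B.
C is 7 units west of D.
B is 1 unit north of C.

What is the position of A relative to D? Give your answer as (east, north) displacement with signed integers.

Answer: A is at (east=-7, north=9) relative to D.

Derivation:
Place D at the origin (east=0, north=0).
  C is 7 units west of D: delta (east=-7, north=+0); C at (east=-7, north=0).
  B is 1 unit north of C: delta (east=+0, north=+1); B at (east=-7, north=1).
  A is 8 units north of B: delta (east=+0, north=+8); A at (east=-7, north=9).
Therefore A relative to D: (east=-7, north=9).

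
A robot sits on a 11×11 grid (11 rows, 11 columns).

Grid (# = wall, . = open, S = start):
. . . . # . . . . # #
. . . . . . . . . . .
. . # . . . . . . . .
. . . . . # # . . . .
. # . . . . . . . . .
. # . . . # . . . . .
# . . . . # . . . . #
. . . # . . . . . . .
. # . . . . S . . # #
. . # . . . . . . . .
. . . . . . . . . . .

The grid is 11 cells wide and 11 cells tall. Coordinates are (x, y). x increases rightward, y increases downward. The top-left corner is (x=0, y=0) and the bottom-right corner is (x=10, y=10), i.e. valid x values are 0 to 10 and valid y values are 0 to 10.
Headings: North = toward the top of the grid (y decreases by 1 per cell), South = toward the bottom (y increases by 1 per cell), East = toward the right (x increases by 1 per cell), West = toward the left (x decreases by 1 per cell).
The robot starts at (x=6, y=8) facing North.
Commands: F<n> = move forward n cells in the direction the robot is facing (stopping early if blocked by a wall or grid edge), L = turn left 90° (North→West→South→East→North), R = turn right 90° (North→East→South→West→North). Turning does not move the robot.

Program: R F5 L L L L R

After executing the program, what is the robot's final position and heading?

Answer: Final position: (x=8, y=8), facing South

Derivation:
Start: (x=6, y=8), facing North
  R: turn right, now facing East
  F5: move forward 2/5 (blocked), now at (x=8, y=8)
  L: turn left, now facing North
  L: turn left, now facing West
  L: turn left, now facing South
  L: turn left, now facing East
  R: turn right, now facing South
Final: (x=8, y=8), facing South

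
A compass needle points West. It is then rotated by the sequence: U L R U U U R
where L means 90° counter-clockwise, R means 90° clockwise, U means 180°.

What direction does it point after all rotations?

Answer: Final heading: North

Derivation:
Start: West
  U (U-turn (180°)) -> East
  L (left (90° counter-clockwise)) -> North
  R (right (90° clockwise)) -> East
  U (U-turn (180°)) -> West
  U (U-turn (180°)) -> East
  U (U-turn (180°)) -> West
  R (right (90° clockwise)) -> North
Final: North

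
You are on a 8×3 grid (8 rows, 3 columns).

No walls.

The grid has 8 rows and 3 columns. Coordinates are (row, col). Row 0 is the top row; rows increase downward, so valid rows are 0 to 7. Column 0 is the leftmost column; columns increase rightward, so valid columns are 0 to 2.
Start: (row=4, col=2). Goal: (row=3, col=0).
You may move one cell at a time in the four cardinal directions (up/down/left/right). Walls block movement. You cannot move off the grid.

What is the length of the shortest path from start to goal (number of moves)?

BFS from (row=4, col=2) until reaching (row=3, col=0):
  Distance 0: (row=4, col=2)
  Distance 1: (row=3, col=2), (row=4, col=1), (row=5, col=2)
  Distance 2: (row=2, col=2), (row=3, col=1), (row=4, col=0), (row=5, col=1), (row=6, col=2)
  Distance 3: (row=1, col=2), (row=2, col=1), (row=3, col=0), (row=5, col=0), (row=6, col=1), (row=7, col=2)  <- goal reached here
One shortest path (3 moves): (row=4, col=2) -> (row=4, col=1) -> (row=4, col=0) -> (row=3, col=0)

Answer: Shortest path length: 3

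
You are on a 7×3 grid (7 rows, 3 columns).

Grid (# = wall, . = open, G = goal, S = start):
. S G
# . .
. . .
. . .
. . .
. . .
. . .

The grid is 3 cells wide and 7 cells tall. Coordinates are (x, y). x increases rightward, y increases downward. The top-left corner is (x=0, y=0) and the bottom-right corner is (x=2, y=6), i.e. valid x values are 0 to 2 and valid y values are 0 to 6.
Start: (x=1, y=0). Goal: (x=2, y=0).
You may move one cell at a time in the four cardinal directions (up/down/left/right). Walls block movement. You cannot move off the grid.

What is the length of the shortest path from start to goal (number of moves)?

BFS from (x=1, y=0) until reaching (x=2, y=0):
  Distance 0: (x=1, y=0)
  Distance 1: (x=0, y=0), (x=2, y=0), (x=1, y=1)  <- goal reached here
One shortest path (1 moves): (x=1, y=0) -> (x=2, y=0)

Answer: Shortest path length: 1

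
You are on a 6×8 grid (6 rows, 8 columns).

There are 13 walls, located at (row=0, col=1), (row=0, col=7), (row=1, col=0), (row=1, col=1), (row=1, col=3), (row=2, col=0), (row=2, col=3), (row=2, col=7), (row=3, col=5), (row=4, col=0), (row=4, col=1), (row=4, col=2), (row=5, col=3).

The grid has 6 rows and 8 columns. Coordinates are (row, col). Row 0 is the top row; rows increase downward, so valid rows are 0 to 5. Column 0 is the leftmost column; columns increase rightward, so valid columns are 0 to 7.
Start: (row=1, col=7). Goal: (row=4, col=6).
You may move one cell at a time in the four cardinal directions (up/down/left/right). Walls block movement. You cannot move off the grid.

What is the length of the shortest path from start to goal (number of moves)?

BFS from (row=1, col=7) until reaching (row=4, col=6):
  Distance 0: (row=1, col=7)
  Distance 1: (row=1, col=6)
  Distance 2: (row=0, col=6), (row=1, col=5), (row=2, col=6)
  Distance 3: (row=0, col=5), (row=1, col=4), (row=2, col=5), (row=3, col=6)
  Distance 4: (row=0, col=4), (row=2, col=4), (row=3, col=7), (row=4, col=6)  <- goal reached here
One shortest path (4 moves): (row=1, col=7) -> (row=1, col=6) -> (row=2, col=6) -> (row=3, col=6) -> (row=4, col=6)

Answer: Shortest path length: 4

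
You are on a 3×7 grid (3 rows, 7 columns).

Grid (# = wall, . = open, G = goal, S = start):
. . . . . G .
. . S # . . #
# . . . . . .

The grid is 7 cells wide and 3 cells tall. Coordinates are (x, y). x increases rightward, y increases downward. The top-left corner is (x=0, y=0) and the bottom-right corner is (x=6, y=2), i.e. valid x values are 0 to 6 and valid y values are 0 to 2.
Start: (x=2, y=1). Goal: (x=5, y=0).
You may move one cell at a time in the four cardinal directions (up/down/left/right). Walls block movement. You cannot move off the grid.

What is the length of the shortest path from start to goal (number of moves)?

Answer: Shortest path length: 4

Derivation:
BFS from (x=2, y=1) until reaching (x=5, y=0):
  Distance 0: (x=2, y=1)
  Distance 1: (x=2, y=0), (x=1, y=1), (x=2, y=2)
  Distance 2: (x=1, y=0), (x=3, y=0), (x=0, y=1), (x=1, y=2), (x=3, y=2)
  Distance 3: (x=0, y=0), (x=4, y=0), (x=4, y=2)
  Distance 4: (x=5, y=0), (x=4, y=1), (x=5, y=2)  <- goal reached here
One shortest path (4 moves): (x=2, y=1) -> (x=2, y=0) -> (x=3, y=0) -> (x=4, y=0) -> (x=5, y=0)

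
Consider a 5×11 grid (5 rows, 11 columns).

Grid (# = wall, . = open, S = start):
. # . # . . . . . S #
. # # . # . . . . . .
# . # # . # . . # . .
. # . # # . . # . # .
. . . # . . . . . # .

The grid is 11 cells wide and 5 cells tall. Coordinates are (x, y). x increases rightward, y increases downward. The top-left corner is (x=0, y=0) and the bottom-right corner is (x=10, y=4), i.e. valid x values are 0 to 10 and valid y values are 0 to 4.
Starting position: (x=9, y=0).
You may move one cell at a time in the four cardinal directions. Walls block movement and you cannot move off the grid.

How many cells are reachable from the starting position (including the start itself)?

BFS flood-fill from (x=9, y=0):
  Distance 0: (x=9, y=0)
  Distance 1: (x=8, y=0), (x=9, y=1)
  Distance 2: (x=7, y=0), (x=8, y=1), (x=10, y=1), (x=9, y=2)
  Distance 3: (x=6, y=0), (x=7, y=1), (x=10, y=2)
  Distance 4: (x=5, y=0), (x=6, y=1), (x=7, y=2), (x=10, y=3)
  Distance 5: (x=4, y=0), (x=5, y=1), (x=6, y=2), (x=10, y=4)
  Distance 6: (x=6, y=3)
  Distance 7: (x=5, y=3), (x=6, y=4)
  Distance 8: (x=5, y=4), (x=7, y=4)
  Distance 9: (x=4, y=4), (x=8, y=4)
  Distance 10: (x=8, y=3)
Total reachable: 26 (grid has 37 open cells total)

Answer: Reachable cells: 26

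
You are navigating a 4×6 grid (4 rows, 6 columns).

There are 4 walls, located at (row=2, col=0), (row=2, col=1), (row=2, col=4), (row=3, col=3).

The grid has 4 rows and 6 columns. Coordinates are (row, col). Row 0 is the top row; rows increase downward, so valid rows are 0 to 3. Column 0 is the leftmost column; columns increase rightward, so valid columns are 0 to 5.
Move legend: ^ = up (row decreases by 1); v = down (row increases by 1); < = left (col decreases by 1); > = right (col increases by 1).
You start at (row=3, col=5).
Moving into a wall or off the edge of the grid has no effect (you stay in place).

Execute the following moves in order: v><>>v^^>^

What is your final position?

Start: (row=3, col=5)
  v (down): blocked, stay at (row=3, col=5)
  > (right): blocked, stay at (row=3, col=5)
  < (left): (row=3, col=5) -> (row=3, col=4)
  > (right): (row=3, col=4) -> (row=3, col=5)
  > (right): blocked, stay at (row=3, col=5)
  v (down): blocked, stay at (row=3, col=5)
  ^ (up): (row=3, col=5) -> (row=2, col=5)
  ^ (up): (row=2, col=5) -> (row=1, col=5)
  > (right): blocked, stay at (row=1, col=5)
  ^ (up): (row=1, col=5) -> (row=0, col=5)
Final: (row=0, col=5)

Answer: Final position: (row=0, col=5)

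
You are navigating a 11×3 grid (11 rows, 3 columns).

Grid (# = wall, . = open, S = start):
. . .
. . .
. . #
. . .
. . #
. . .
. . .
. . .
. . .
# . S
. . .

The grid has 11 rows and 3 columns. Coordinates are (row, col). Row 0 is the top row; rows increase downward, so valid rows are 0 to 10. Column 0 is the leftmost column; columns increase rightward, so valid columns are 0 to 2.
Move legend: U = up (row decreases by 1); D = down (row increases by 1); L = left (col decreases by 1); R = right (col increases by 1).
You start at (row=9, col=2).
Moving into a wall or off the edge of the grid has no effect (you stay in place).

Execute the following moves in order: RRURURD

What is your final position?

Start: (row=9, col=2)
  R (right): blocked, stay at (row=9, col=2)
  R (right): blocked, stay at (row=9, col=2)
  U (up): (row=9, col=2) -> (row=8, col=2)
  R (right): blocked, stay at (row=8, col=2)
  U (up): (row=8, col=2) -> (row=7, col=2)
  R (right): blocked, stay at (row=7, col=2)
  D (down): (row=7, col=2) -> (row=8, col=2)
Final: (row=8, col=2)

Answer: Final position: (row=8, col=2)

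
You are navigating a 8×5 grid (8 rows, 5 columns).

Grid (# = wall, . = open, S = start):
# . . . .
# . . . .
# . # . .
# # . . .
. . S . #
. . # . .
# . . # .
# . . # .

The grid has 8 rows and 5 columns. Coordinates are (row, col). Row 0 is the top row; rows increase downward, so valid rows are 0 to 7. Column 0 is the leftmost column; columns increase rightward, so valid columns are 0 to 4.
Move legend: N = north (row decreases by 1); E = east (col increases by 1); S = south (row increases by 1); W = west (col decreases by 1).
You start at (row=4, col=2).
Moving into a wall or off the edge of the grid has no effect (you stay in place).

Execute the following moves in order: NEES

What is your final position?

Answer: Final position: (row=3, col=4)

Derivation:
Start: (row=4, col=2)
  N (north): (row=4, col=2) -> (row=3, col=2)
  E (east): (row=3, col=2) -> (row=3, col=3)
  E (east): (row=3, col=3) -> (row=3, col=4)
  S (south): blocked, stay at (row=3, col=4)
Final: (row=3, col=4)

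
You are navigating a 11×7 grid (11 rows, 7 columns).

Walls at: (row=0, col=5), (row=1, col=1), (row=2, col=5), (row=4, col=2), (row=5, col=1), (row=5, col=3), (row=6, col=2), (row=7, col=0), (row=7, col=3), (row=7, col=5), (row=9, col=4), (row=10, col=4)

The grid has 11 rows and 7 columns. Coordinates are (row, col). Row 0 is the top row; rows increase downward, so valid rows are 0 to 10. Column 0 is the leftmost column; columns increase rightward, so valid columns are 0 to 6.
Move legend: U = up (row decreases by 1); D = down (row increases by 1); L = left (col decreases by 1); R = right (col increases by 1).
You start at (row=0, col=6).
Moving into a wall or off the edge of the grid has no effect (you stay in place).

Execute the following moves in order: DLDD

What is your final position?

Start: (row=0, col=6)
  D (down): (row=0, col=6) -> (row=1, col=6)
  L (left): (row=1, col=6) -> (row=1, col=5)
  D (down): blocked, stay at (row=1, col=5)
  D (down): blocked, stay at (row=1, col=5)
Final: (row=1, col=5)

Answer: Final position: (row=1, col=5)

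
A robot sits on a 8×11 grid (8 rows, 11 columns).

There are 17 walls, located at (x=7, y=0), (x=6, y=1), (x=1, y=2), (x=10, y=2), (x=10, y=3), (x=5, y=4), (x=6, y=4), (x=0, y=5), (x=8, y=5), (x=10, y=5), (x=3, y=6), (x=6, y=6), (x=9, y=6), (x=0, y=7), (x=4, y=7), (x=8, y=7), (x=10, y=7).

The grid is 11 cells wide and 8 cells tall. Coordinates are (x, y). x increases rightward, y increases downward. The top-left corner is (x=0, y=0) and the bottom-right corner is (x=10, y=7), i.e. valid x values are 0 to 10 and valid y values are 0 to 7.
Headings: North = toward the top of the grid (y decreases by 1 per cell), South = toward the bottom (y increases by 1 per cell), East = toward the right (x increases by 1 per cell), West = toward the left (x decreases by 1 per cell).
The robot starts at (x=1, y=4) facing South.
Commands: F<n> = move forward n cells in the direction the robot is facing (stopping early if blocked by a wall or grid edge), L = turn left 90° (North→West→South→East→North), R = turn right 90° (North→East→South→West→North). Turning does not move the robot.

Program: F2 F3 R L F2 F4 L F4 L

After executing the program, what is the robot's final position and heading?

Answer: Final position: (x=3, y=7), facing North

Derivation:
Start: (x=1, y=4), facing South
  F2: move forward 2, now at (x=1, y=6)
  F3: move forward 1/3 (blocked), now at (x=1, y=7)
  R: turn right, now facing West
  L: turn left, now facing South
  F2: move forward 0/2 (blocked), now at (x=1, y=7)
  F4: move forward 0/4 (blocked), now at (x=1, y=7)
  L: turn left, now facing East
  F4: move forward 2/4 (blocked), now at (x=3, y=7)
  L: turn left, now facing North
Final: (x=3, y=7), facing North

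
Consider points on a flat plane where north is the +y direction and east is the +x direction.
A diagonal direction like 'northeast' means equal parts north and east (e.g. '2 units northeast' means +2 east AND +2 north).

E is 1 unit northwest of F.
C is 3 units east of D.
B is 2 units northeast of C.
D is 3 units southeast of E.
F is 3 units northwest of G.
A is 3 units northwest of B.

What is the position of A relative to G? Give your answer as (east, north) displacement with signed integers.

Answer: A is at (east=1, north=6) relative to G.

Derivation:
Place G at the origin (east=0, north=0).
  F is 3 units northwest of G: delta (east=-3, north=+3); F at (east=-3, north=3).
  E is 1 unit northwest of F: delta (east=-1, north=+1); E at (east=-4, north=4).
  D is 3 units southeast of E: delta (east=+3, north=-3); D at (east=-1, north=1).
  C is 3 units east of D: delta (east=+3, north=+0); C at (east=2, north=1).
  B is 2 units northeast of C: delta (east=+2, north=+2); B at (east=4, north=3).
  A is 3 units northwest of B: delta (east=-3, north=+3); A at (east=1, north=6).
Therefore A relative to G: (east=1, north=6).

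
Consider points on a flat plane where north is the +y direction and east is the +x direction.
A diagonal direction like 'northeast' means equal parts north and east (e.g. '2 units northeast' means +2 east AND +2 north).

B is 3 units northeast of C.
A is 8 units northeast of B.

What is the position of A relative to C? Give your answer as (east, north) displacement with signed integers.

Place C at the origin (east=0, north=0).
  B is 3 units northeast of C: delta (east=+3, north=+3); B at (east=3, north=3).
  A is 8 units northeast of B: delta (east=+8, north=+8); A at (east=11, north=11).
Therefore A relative to C: (east=11, north=11).

Answer: A is at (east=11, north=11) relative to C.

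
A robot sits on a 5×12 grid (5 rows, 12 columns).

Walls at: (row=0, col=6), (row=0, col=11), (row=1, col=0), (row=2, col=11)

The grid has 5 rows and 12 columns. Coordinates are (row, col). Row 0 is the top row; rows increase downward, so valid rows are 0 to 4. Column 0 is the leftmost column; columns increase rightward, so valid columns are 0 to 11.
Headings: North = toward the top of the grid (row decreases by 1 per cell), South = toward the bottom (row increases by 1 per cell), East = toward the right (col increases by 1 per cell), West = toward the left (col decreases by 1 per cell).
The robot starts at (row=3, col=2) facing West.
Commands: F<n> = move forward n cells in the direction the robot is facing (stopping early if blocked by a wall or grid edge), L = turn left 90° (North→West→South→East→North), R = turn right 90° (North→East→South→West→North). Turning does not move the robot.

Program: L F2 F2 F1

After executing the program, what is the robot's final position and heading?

Answer: Final position: (row=4, col=2), facing South

Derivation:
Start: (row=3, col=2), facing West
  L: turn left, now facing South
  F2: move forward 1/2 (blocked), now at (row=4, col=2)
  F2: move forward 0/2 (blocked), now at (row=4, col=2)
  F1: move forward 0/1 (blocked), now at (row=4, col=2)
Final: (row=4, col=2), facing South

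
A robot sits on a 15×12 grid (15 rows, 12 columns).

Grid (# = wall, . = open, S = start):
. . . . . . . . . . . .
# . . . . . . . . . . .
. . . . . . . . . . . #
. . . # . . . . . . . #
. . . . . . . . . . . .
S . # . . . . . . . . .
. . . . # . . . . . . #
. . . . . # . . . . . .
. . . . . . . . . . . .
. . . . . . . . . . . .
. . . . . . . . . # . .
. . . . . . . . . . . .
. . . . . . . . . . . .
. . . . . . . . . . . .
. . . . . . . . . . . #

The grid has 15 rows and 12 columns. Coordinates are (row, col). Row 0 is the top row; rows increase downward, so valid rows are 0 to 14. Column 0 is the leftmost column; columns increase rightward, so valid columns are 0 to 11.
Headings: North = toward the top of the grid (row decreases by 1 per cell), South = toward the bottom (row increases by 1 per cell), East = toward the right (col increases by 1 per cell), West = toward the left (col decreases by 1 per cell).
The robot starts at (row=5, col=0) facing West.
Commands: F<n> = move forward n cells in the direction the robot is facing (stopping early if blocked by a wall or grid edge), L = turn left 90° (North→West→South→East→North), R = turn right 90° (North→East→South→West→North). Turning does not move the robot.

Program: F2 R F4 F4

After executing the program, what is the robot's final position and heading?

Answer: Final position: (row=2, col=0), facing North

Derivation:
Start: (row=5, col=0), facing West
  F2: move forward 0/2 (blocked), now at (row=5, col=0)
  R: turn right, now facing North
  F4: move forward 3/4 (blocked), now at (row=2, col=0)
  F4: move forward 0/4 (blocked), now at (row=2, col=0)
Final: (row=2, col=0), facing North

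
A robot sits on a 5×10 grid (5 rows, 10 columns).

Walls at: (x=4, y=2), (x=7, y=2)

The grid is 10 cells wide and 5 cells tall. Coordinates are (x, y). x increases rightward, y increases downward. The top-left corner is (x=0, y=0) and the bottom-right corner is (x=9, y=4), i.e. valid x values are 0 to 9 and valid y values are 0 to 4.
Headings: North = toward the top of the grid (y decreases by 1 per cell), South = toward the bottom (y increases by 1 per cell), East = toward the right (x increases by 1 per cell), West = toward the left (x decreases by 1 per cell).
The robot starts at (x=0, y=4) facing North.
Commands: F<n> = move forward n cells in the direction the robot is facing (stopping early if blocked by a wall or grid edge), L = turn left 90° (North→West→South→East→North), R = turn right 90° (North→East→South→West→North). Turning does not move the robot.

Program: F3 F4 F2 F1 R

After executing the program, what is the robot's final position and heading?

Answer: Final position: (x=0, y=0), facing East

Derivation:
Start: (x=0, y=4), facing North
  F3: move forward 3, now at (x=0, y=1)
  F4: move forward 1/4 (blocked), now at (x=0, y=0)
  F2: move forward 0/2 (blocked), now at (x=0, y=0)
  F1: move forward 0/1 (blocked), now at (x=0, y=0)
  R: turn right, now facing East
Final: (x=0, y=0), facing East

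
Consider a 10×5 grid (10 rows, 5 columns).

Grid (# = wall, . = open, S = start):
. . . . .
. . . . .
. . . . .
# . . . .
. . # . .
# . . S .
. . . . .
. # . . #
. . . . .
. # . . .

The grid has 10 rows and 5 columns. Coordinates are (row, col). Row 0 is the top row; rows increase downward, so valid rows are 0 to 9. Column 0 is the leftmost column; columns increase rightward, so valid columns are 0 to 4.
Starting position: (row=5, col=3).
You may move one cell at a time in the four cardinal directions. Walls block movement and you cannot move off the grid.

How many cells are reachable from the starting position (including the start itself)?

Answer: Reachable cells: 44

Derivation:
BFS flood-fill from (row=5, col=3):
  Distance 0: (row=5, col=3)
  Distance 1: (row=4, col=3), (row=5, col=2), (row=5, col=4), (row=6, col=3)
  Distance 2: (row=3, col=3), (row=4, col=4), (row=5, col=1), (row=6, col=2), (row=6, col=4), (row=7, col=3)
  Distance 3: (row=2, col=3), (row=3, col=2), (row=3, col=4), (row=4, col=1), (row=6, col=1), (row=7, col=2), (row=8, col=3)
  Distance 4: (row=1, col=3), (row=2, col=2), (row=2, col=4), (row=3, col=1), (row=4, col=0), (row=6, col=0), (row=8, col=2), (row=8, col=4), (row=9, col=3)
  Distance 5: (row=0, col=3), (row=1, col=2), (row=1, col=4), (row=2, col=1), (row=7, col=0), (row=8, col=1), (row=9, col=2), (row=9, col=4)
  Distance 6: (row=0, col=2), (row=0, col=4), (row=1, col=1), (row=2, col=0), (row=8, col=0)
  Distance 7: (row=0, col=1), (row=1, col=0), (row=9, col=0)
  Distance 8: (row=0, col=0)
Total reachable: 44 (grid has 44 open cells total)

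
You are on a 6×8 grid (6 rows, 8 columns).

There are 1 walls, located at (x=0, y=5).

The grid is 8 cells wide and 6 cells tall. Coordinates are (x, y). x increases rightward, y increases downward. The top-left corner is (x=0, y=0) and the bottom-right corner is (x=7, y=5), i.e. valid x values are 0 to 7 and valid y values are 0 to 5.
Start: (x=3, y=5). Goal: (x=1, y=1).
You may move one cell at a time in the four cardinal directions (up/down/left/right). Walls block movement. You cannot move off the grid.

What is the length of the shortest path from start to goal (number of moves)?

BFS from (x=3, y=5) until reaching (x=1, y=1):
  Distance 0: (x=3, y=5)
  Distance 1: (x=3, y=4), (x=2, y=5), (x=4, y=5)
  Distance 2: (x=3, y=3), (x=2, y=4), (x=4, y=4), (x=1, y=5), (x=5, y=5)
  Distance 3: (x=3, y=2), (x=2, y=3), (x=4, y=3), (x=1, y=4), (x=5, y=4), (x=6, y=5)
  Distance 4: (x=3, y=1), (x=2, y=2), (x=4, y=2), (x=1, y=3), (x=5, y=3), (x=0, y=4), (x=6, y=4), (x=7, y=5)
  Distance 5: (x=3, y=0), (x=2, y=1), (x=4, y=1), (x=1, y=2), (x=5, y=2), (x=0, y=3), (x=6, y=3), (x=7, y=4)
  Distance 6: (x=2, y=0), (x=4, y=0), (x=1, y=1), (x=5, y=1), (x=0, y=2), (x=6, y=2), (x=7, y=3)  <- goal reached here
One shortest path (6 moves): (x=3, y=5) -> (x=2, y=5) -> (x=1, y=5) -> (x=1, y=4) -> (x=1, y=3) -> (x=1, y=2) -> (x=1, y=1)

Answer: Shortest path length: 6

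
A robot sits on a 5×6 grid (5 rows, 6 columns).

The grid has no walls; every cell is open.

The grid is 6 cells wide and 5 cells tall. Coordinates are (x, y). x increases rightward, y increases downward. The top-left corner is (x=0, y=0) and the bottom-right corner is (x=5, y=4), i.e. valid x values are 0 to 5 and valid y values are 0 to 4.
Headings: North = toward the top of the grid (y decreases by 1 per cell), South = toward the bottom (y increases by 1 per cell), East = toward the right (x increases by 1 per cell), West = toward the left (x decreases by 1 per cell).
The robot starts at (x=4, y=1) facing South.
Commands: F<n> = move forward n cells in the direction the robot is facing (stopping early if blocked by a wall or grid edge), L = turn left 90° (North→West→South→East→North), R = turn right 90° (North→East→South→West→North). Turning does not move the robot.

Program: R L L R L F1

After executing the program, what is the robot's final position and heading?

Answer: Final position: (x=5, y=1), facing East

Derivation:
Start: (x=4, y=1), facing South
  R: turn right, now facing West
  L: turn left, now facing South
  L: turn left, now facing East
  R: turn right, now facing South
  L: turn left, now facing East
  F1: move forward 1, now at (x=5, y=1)
Final: (x=5, y=1), facing East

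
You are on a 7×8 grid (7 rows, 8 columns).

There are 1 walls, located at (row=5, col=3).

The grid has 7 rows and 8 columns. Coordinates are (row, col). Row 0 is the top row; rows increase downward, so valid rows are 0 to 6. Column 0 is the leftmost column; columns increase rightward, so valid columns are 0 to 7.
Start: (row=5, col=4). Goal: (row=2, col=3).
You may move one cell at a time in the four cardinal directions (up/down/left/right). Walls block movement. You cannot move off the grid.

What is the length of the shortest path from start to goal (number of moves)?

BFS from (row=5, col=4) until reaching (row=2, col=3):
  Distance 0: (row=5, col=4)
  Distance 1: (row=4, col=4), (row=5, col=5), (row=6, col=4)
  Distance 2: (row=3, col=4), (row=4, col=3), (row=4, col=5), (row=5, col=6), (row=6, col=3), (row=6, col=5)
  Distance 3: (row=2, col=4), (row=3, col=3), (row=3, col=5), (row=4, col=2), (row=4, col=6), (row=5, col=7), (row=6, col=2), (row=6, col=6)
  Distance 4: (row=1, col=4), (row=2, col=3), (row=2, col=5), (row=3, col=2), (row=3, col=6), (row=4, col=1), (row=4, col=7), (row=5, col=2), (row=6, col=1), (row=6, col=7)  <- goal reached here
One shortest path (4 moves): (row=5, col=4) -> (row=4, col=4) -> (row=4, col=3) -> (row=3, col=3) -> (row=2, col=3)

Answer: Shortest path length: 4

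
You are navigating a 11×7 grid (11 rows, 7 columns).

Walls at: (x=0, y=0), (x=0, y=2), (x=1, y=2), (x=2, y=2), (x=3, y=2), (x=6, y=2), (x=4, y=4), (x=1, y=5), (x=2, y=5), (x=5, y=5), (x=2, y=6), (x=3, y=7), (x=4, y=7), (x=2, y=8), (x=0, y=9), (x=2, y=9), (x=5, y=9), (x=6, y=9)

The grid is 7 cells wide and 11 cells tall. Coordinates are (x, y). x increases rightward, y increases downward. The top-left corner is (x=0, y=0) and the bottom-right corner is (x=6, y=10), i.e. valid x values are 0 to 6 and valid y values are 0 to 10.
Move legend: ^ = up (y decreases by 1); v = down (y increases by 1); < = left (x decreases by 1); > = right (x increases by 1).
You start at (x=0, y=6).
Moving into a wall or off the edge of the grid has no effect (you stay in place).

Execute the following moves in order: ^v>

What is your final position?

Answer: Final position: (x=1, y=6)

Derivation:
Start: (x=0, y=6)
  ^ (up): (x=0, y=6) -> (x=0, y=5)
  v (down): (x=0, y=5) -> (x=0, y=6)
  > (right): (x=0, y=6) -> (x=1, y=6)
Final: (x=1, y=6)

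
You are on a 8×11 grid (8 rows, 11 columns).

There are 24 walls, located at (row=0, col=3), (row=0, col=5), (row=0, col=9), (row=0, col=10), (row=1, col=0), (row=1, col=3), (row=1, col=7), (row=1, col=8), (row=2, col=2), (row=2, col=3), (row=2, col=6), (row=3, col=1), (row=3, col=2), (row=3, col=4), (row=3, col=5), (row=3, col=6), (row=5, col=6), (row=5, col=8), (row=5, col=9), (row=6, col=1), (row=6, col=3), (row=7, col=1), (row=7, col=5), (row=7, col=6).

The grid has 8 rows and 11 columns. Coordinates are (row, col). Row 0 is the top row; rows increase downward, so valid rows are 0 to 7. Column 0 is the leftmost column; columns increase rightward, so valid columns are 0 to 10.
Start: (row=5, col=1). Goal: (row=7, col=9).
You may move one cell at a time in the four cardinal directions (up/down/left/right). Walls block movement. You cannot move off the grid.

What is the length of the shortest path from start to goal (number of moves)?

BFS from (row=5, col=1) until reaching (row=7, col=9):
  Distance 0: (row=5, col=1)
  Distance 1: (row=4, col=1), (row=5, col=0), (row=5, col=2)
  Distance 2: (row=4, col=0), (row=4, col=2), (row=5, col=3), (row=6, col=0), (row=6, col=2)
  Distance 3: (row=3, col=0), (row=4, col=3), (row=5, col=4), (row=7, col=0), (row=7, col=2)
  Distance 4: (row=2, col=0), (row=3, col=3), (row=4, col=4), (row=5, col=5), (row=6, col=4), (row=7, col=3)
  Distance 5: (row=2, col=1), (row=4, col=5), (row=6, col=5), (row=7, col=4)
  Distance 6: (row=1, col=1), (row=4, col=6), (row=6, col=6)
  Distance 7: (row=0, col=1), (row=1, col=2), (row=4, col=7), (row=6, col=7)
  Distance 8: (row=0, col=0), (row=0, col=2), (row=3, col=7), (row=4, col=8), (row=5, col=7), (row=6, col=8), (row=7, col=7)
  Distance 9: (row=2, col=7), (row=3, col=8), (row=4, col=9), (row=6, col=9), (row=7, col=8)
  Distance 10: (row=2, col=8), (row=3, col=9), (row=4, col=10), (row=6, col=10), (row=7, col=9)  <- goal reached here
One shortest path (10 moves): (row=5, col=1) -> (row=5, col=2) -> (row=5, col=3) -> (row=5, col=4) -> (row=5, col=5) -> (row=6, col=5) -> (row=6, col=6) -> (row=6, col=7) -> (row=6, col=8) -> (row=6, col=9) -> (row=7, col=9)

Answer: Shortest path length: 10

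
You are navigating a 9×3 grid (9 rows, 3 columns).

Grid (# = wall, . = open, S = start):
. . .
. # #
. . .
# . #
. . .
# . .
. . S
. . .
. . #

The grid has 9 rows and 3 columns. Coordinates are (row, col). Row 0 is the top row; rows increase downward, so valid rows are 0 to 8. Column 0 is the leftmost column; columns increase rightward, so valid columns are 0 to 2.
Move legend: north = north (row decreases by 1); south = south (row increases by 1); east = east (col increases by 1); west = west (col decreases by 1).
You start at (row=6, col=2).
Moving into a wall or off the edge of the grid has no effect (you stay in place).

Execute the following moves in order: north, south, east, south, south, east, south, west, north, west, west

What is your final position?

Start: (row=6, col=2)
  north (north): (row=6, col=2) -> (row=5, col=2)
  south (south): (row=5, col=2) -> (row=6, col=2)
  east (east): blocked, stay at (row=6, col=2)
  south (south): (row=6, col=2) -> (row=7, col=2)
  south (south): blocked, stay at (row=7, col=2)
  east (east): blocked, stay at (row=7, col=2)
  south (south): blocked, stay at (row=7, col=2)
  west (west): (row=7, col=2) -> (row=7, col=1)
  north (north): (row=7, col=1) -> (row=6, col=1)
  west (west): (row=6, col=1) -> (row=6, col=0)
  west (west): blocked, stay at (row=6, col=0)
Final: (row=6, col=0)

Answer: Final position: (row=6, col=0)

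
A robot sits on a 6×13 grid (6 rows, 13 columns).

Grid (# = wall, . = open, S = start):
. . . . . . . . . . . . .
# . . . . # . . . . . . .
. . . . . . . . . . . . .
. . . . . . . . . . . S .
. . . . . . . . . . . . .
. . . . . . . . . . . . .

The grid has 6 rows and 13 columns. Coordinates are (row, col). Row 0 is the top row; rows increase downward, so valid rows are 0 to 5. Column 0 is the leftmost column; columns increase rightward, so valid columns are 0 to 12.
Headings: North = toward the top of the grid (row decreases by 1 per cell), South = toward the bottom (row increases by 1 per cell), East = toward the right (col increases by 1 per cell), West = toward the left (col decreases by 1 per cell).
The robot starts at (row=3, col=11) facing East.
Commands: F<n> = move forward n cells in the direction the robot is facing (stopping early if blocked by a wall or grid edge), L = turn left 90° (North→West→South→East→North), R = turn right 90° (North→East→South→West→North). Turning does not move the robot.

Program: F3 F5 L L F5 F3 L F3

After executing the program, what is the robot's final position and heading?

Start: (row=3, col=11), facing East
  F3: move forward 1/3 (blocked), now at (row=3, col=12)
  F5: move forward 0/5 (blocked), now at (row=3, col=12)
  L: turn left, now facing North
  L: turn left, now facing West
  F5: move forward 5, now at (row=3, col=7)
  F3: move forward 3, now at (row=3, col=4)
  L: turn left, now facing South
  F3: move forward 2/3 (blocked), now at (row=5, col=4)
Final: (row=5, col=4), facing South

Answer: Final position: (row=5, col=4), facing South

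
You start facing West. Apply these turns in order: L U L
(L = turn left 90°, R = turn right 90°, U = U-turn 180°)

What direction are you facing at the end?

Answer: Final heading: West

Derivation:
Start: West
  L (left (90° counter-clockwise)) -> South
  U (U-turn (180°)) -> North
  L (left (90° counter-clockwise)) -> West
Final: West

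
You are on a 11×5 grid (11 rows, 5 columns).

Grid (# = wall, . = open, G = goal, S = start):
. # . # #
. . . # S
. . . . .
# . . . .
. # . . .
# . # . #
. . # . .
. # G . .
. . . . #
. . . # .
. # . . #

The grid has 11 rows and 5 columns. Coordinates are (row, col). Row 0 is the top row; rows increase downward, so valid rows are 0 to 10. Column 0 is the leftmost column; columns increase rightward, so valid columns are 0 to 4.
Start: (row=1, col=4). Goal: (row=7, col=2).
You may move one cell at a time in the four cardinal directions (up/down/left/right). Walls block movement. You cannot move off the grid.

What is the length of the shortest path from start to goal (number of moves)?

BFS from (row=1, col=4) until reaching (row=7, col=2):
  Distance 0: (row=1, col=4)
  Distance 1: (row=2, col=4)
  Distance 2: (row=2, col=3), (row=3, col=4)
  Distance 3: (row=2, col=2), (row=3, col=3), (row=4, col=4)
  Distance 4: (row=1, col=2), (row=2, col=1), (row=3, col=2), (row=4, col=3)
  Distance 5: (row=0, col=2), (row=1, col=1), (row=2, col=0), (row=3, col=1), (row=4, col=2), (row=5, col=3)
  Distance 6: (row=1, col=0), (row=6, col=3)
  Distance 7: (row=0, col=0), (row=6, col=4), (row=7, col=3)
  Distance 8: (row=7, col=2), (row=7, col=4), (row=8, col=3)  <- goal reached here
One shortest path (8 moves): (row=1, col=4) -> (row=2, col=4) -> (row=2, col=3) -> (row=3, col=3) -> (row=4, col=3) -> (row=5, col=3) -> (row=6, col=3) -> (row=7, col=3) -> (row=7, col=2)

Answer: Shortest path length: 8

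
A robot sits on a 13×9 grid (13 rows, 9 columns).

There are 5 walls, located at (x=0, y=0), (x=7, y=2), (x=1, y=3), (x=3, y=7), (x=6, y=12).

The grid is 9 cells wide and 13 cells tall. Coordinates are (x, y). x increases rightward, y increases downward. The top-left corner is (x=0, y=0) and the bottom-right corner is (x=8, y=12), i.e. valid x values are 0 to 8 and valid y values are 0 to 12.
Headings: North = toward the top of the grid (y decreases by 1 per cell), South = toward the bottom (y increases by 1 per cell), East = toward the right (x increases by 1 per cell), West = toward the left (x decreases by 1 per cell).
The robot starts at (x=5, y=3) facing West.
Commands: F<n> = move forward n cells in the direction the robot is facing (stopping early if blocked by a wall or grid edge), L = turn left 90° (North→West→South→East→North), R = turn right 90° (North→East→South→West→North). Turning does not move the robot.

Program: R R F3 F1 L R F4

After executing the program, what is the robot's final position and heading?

Start: (x=5, y=3), facing West
  R: turn right, now facing North
  R: turn right, now facing East
  F3: move forward 3, now at (x=8, y=3)
  F1: move forward 0/1 (blocked), now at (x=8, y=3)
  L: turn left, now facing North
  R: turn right, now facing East
  F4: move forward 0/4 (blocked), now at (x=8, y=3)
Final: (x=8, y=3), facing East

Answer: Final position: (x=8, y=3), facing East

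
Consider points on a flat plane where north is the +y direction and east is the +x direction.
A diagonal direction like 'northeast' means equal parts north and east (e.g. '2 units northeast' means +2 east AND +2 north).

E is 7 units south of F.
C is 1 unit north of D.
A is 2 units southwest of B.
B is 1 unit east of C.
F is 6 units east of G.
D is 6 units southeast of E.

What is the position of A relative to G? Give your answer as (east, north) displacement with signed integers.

Place G at the origin (east=0, north=0).
  F is 6 units east of G: delta (east=+6, north=+0); F at (east=6, north=0).
  E is 7 units south of F: delta (east=+0, north=-7); E at (east=6, north=-7).
  D is 6 units southeast of E: delta (east=+6, north=-6); D at (east=12, north=-13).
  C is 1 unit north of D: delta (east=+0, north=+1); C at (east=12, north=-12).
  B is 1 unit east of C: delta (east=+1, north=+0); B at (east=13, north=-12).
  A is 2 units southwest of B: delta (east=-2, north=-2); A at (east=11, north=-14).
Therefore A relative to G: (east=11, north=-14).

Answer: A is at (east=11, north=-14) relative to G.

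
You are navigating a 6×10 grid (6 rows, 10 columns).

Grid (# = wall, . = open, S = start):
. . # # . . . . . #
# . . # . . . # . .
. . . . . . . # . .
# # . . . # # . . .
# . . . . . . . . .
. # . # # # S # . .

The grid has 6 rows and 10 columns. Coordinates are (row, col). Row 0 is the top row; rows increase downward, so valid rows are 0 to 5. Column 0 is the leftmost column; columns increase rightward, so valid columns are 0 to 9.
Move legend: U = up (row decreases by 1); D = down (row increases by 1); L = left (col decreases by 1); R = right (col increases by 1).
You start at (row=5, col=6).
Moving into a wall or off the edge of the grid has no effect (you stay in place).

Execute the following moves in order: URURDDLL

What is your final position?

Answer: Final position: (row=5, col=8)

Derivation:
Start: (row=5, col=6)
  U (up): (row=5, col=6) -> (row=4, col=6)
  R (right): (row=4, col=6) -> (row=4, col=7)
  U (up): (row=4, col=7) -> (row=3, col=7)
  R (right): (row=3, col=7) -> (row=3, col=8)
  D (down): (row=3, col=8) -> (row=4, col=8)
  D (down): (row=4, col=8) -> (row=5, col=8)
  L (left): blocked, stay at (row=5, col=8)
  L (left): blocked, stay at (row=5, col=8)
Final: (row=5, col=8)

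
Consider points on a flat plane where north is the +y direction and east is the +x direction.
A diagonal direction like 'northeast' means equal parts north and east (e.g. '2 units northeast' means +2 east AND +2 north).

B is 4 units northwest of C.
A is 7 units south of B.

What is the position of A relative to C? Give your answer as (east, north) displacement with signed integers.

Answer: A is at (east=-4, north=-3) relative to C.

Derivation:
Place C at the origin (east=0, north=0).
  B is 4 units northwest of C: delta (east=-4, north=+4); B at (east=-4, north=4).
  A is 7 units south of B: delta (east=+0, north=-7); A at (east=-4, north=-3).
Therefore A relative to C: (east=-4, north=-3).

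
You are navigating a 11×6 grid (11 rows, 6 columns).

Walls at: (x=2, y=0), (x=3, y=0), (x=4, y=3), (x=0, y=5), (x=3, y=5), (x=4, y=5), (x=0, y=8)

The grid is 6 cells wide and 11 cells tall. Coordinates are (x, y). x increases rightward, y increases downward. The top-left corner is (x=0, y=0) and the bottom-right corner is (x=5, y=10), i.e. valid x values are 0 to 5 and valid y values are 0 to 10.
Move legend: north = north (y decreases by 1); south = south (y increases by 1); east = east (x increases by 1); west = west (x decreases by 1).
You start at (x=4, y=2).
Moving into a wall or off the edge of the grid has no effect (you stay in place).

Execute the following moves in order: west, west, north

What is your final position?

Answer: Final position: (x=2, y=1)

Derivation:
Start: (x=4, y=2)
  west (west): (x=4, y=2) -> (x=3, y=2)
  west (west): (x=3, y=2) -> (x=2, y=2)
  north (north): (x=2, y=2) -> (x=2, y=1)
Final: (x=2, y=1)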